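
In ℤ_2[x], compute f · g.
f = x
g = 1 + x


Expand and collect like terms; reduce coefficients mod 2:
x^0: 0·1 = 0 ≡ 0 (mod 2)
x^1: 0·1 + 1·1 = 1 ≡ 1 (mod 2)
x^2: 1·1 = 1 ≡ 1 (mod 2)
Result: x + x^2

f · g = x + x^2


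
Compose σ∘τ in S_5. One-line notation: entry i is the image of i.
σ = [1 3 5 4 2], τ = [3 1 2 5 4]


σ∘τ: apply τ first, then σ
1 →τ 3 →σ 5
2 →τ 1 →σ 1
3 →τ 2 →σ 3
4 →τ 5 →σ 2
5 →τ 4 →σ 4

σ∘τ = [5 1 3 2 4]


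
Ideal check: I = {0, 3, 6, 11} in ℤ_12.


Check ideal conditions for I = {0, 3, 6, 11} in ℤ_12:
(1) I is an additive subgroup? No
(2) For r ∈ ℤ_12 and a ∈ I: r·a ∈ I? No  [counterexample: r=2, a=11, r·a mod 12 = 10 ∉ I]

No, I is not an ideal of ℤ_12


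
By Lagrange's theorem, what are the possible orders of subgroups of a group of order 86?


Lagrange's theorem: |H| divides |G|
|G| = 86
Divisors of 86: 1, 2, 43, 86

Possible subgroup orders: {1, 2, 43, 86}


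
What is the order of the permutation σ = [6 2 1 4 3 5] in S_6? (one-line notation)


Cycle decomposition: (1 6 5 3)
Cycle lengths: 4
Order = lcm(4) = 4

ord(σ) = 4


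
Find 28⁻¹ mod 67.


Use the extended Euclidean algorithm to write 1 = 28·s + 67·t; then s mod 67 is the inverse.
Euclidean algorithm:
  28 = 0·67 + 28
  67 = 2·28 + 11
  28 = 2·11 + 6
  11 = 1·6 + 5
  6 = 1·5 + 1
  5 = 5·1 + 0
gcd(28,67) = 1
Back-substitution gives: 28·(12) + 67·(-5) = 1
So 28⁻¹ ≡ 12 ≡ 12 (mod 67)
Check: 28 × 12 = 336 ≡ 1 (mod 67) ✓

28⁻¹ ≡ 12 (mod 67)


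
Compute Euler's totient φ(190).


Factor n: 190 = 2 × 5 × 19
φ(n) = n · ∏(1 - 1/p) over distinct primes p | n
φ(190) = 190 · (1 - 1/2) · (1 - 1/5) · (1 - 1/19) = 72

φ(190) = 72


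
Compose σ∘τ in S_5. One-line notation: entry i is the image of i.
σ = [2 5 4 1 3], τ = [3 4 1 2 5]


σ∘τ: apply τ first, then σ
1 →τ 3 →σ 4
2 →τ 4 →σ 1
3 →τ 1 →σ 2
4 →τ 2 →σ 5
5 →τ 5 →σ 3

σ∘τ = [4 1 2 5 3]


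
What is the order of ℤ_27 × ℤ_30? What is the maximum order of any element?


|ℤ_27 × ℤ_30| = 27 × 30 = 810
Max element order = lcm(27,30) = 270
Cyclic? No (gcd=3)

|ℤ_27×ℤ_30| = 810, max element order = 270


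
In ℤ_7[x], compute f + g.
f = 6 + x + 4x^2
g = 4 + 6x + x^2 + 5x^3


Add coefficients mod 7:
x^0: 6 + 4 = 3 (mod 7)
x^1: 1 + 6 = 0 (mod 7)
x^2: 4 + 1 = 5 (mod 7)
x^3: 0 + 5 = 5 (mod 7)
Result: 3 + 5x^2 + 5x^3

f + g = 3 + 5x^2 + 5x^3


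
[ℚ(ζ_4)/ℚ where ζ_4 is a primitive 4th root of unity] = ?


[ℚ(ζ_n):ℚ] = deg Φ_n(x) = φ(n). Here φ(4) = 2

[ℚ(ζ_4)/ℚ where ζ_4 is a primitive 4th root of unity] = 2


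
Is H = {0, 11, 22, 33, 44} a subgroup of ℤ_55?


Subgroup test for H = {0, 11, 22, 33, 44} in (ℤ_55, +):
(1) 0 ∈ H? Yes
(2) Closure: for all a,b ∈ H, (a+b) mod 55 ∈ H? Yes
(3) Inverses: for all a ∈ H, -a mod 55 ∈ H? Yes

Yes, H is a subgroup of ℤ_55


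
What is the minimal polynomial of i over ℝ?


i satisfies x² + 1 = 0, irreducible over ℝ

Minimal polynomial: x² + 1


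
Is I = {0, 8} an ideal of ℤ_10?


Check ideal conditions for I = {0, 8} in ℤ_10:
(1) I is an additive subgroup? No
(2) For r ∈ ℤ_10 and a ∈ I: r·a ∈ I? No  [counterexample: r=2, a=8, r·a mod 10 = 6 ∉ I]

No, I is not an ideal of ℤ_10


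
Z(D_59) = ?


Z(G) = {g ∈ G | gx = xg for all x ∈ G}
For odd n, Z(D_n) = {e}: no nontrivial rotation commutes with all reflections

Z(D_59) = {e}


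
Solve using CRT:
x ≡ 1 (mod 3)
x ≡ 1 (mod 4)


m₁ = 3, m₂ = 4, gcd = 1, so CRT applies. M = m₁·m₂ = 12
Let M₁ = M/m₁ = 4, M₂ = M/m₂ = 3
Find y₁ ≡ M₁⁻¹ (mod m₁): 4⁻¹ ≡ 1 (mod 3)
Find y₂ ≡ M₂⁻¹ (mod m₂): 3⁻¹ ≡ 3 (mod 4)
x = a₁·M₁·y₁ + a₂·M₂·y₂ = 1·4·1 + 1·3·3 = 13
Reduce mod 12: x ≡ 1
Check: 1 mod 3 = 1 ✓, 1 mod 4 = 1 ✓

x ≡ 1 (mod 12)


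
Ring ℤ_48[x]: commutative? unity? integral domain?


ℤ_48 has zero divisors (2·24 ≡ 0), and these lift to constant zero divisors in ℤ_48[x]; so not an integral domain
Commutative: Yes
Integral domain: No
Has unity: Yes

ℤ_48[x]: Commutative=Yes, Unity=Yes


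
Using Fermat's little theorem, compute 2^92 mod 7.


Fermat's little theorem: if p is prime and gcd(a,p)=1, then a^(p-1) ≡ 1 (mod p)
p = 7 is prime, gcd(2,7) = 1
Reduce exponent: 92 mod 6 = 2
So 2^92 ≡ 2^2 (mod 7)
2^2 mod 7 = 4

2^92 ≡ 4 (mod 7)


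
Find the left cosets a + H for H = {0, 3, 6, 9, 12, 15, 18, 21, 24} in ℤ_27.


H = {0, 3, 6, 9, 12, 15, 18, 21, 24}, |H| = 9
Number of cosets = |G|/|H| = 27/9 = 3
0 + H = {0, 3, 6, 9, 12, 15, 18, 21, 24}
1 + H = {1, 4, 7, 10, 13, 16, 19, 22, 25}
2 + H = {2, 5, 8, 11, 14, 17, 20, 23, 26}

Cosets: 0+H={0,3,6,9,12,15,18,21,24}; 1+H={1,4,7,10,13,16,19,22,25}; 2+H={2,5,8,11,14,17,20,23,26}


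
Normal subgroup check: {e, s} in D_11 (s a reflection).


H = {e, s} in D_11 (s a reflection)
r·s·r⁻¹ = sr⁻² ≠ s for n ≥ 3, so {e, s} is not closed under conjugation

No, not a normal subgroup


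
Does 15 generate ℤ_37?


g generates ℤ_n iff gcd(g, n) = 1
gcd(15, 37) = 1
Since gcd = 1, 15 is a generator.

Yes, 15 generates ℤ_37


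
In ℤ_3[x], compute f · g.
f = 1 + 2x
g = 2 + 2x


Expand and collect like terms; reduce coefficients mod 3:
x^0: 1·2 = 2 ≡ 2 (mod 3)
x^1: 1·2 + 2·2 = 6 ≡ 0 (mod 3)
x^2: 2·2 = 4 ≡ 1 (mod 3)
Result: 2 + x^2

f · g = 2 + x^2


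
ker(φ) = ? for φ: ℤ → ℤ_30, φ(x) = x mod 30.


Kernel = preimage of identity
ker(φ) = {x ∈ ℤ : x ≡ 0 (mod 30)} = 30ℤ = {0, ±30, ±60, ...}

ker(φ) = 30ℤ


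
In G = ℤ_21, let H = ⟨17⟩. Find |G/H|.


|⟨17⟩| = n / gcd(17, 21) = 21 / 1 = 21
H is normal (ℤ_21 is abelian).
|G/H| = |G| / |H| = 21 / 21 = 1

|G/H| = 1


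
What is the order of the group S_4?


|S_n| = n! (number of permutations of n symbols)
|S_4| = 4! = 24

|S_4| = 24


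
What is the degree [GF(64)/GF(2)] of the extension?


GF(64) = GF(2^6), so the extension degree is 6

[GF(64)/GF(2)] = 6


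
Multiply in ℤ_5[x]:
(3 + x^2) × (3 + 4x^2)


Expand and collect like terms; reduce coefficients mod 5:
x^0: 3·3 = 9 ≡ 4 (mod 5)
x^1: 3·0 + 0·3 = 0 ≡ 0 (mod 5)
x^2: 3·4 + 0·0 + 1·3 = 15 ≡ 0 (mod 5)
x^3: 0·4 + 1·0 = 0 ≡ 0 (mod 5)
x^4: 1·4 = 4 ≡ 4 (mod 5)
Result: 4 + 4x^4

f · g = 4 + 4x^4


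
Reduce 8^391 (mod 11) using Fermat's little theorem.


Fermat's little theorem: if p is prime and gcd(a,p)=1, then a^(p-1) ≡ 1 (mod p)
p = 11 is prime, gcd(8,11) = 1
Reduce exponent: 391 mod 10 = 1
So 8^391 ≡ 8^1 (mod 11)
8^1 mod 11 = 8

8^391 ≡ 8 (mod 11)


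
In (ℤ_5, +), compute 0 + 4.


Operation: addition mod 5
0 + 4 = (a + b) mod 5 with a = 0, b = 4

0 + 4 = 4


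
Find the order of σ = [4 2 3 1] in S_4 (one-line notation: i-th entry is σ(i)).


Cycle decomposition: (1 4)
Cycle lengths: 2
Order = lcm(2) = 2

ord(σ) = 2


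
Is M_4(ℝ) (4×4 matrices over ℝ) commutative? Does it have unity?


Matrix multiplication is non-commutative for n ≥ 2; the identity matrix I is the unity; singular matrices give zero divisors, so not an integral domain
Commutative: No
Integral domain: No
Has unity: Yes

M_4(ℝ) (4×4 matrices over ℝ): Commutative=No, Unity=Yes


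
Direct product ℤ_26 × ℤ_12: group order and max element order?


|ℤ_26 × ℤ_12| = 26 × 12 = 312
Max element order = lcm(26,12) = 156
Cyclic? No (gcd=2)

|ℤ_26×ℤ_12| = 312, max element order = 156


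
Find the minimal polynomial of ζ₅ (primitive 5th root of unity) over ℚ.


ζ₅ is a root of Φ₅(x) = x⁴ + x³ + x² + x + 1, irreducible over ℚ

Minimal polynomial: x⁴ + x³ + x² + x + 1


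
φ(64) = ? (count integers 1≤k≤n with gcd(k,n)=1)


Factor n: 64 = 2^6
φ(n) = n · ∏(1 - 1/p) over distinct primes p | n
φ(64) = 64 · (1 - 1/2) = 32

φ(64) = 32


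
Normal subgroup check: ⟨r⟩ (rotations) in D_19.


H = ⟨r⟩ (rotations) in D_19
The rotation subgroup ⟨r⟩ has index 2 in D_19, so it is normal

Yes, normal subgroup


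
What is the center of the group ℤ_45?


Z(G) = {g ∈ G | gx = xg for all x ∈ G}
ℤ_45 is abelian, so Z(G) = G

Z(ℤ_45) = ℤ_45


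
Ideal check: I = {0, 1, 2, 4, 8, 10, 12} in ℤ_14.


Check ideal conditions for I = {0, 1, 2, 4, 8, 10, 12} in ℤ_14:
(1) I is an additive subgroup? No
(2) For r ∈ ℤ_14 and a ∈ I: r·a ∈ I? No  [counterexample: r=2, a=10, r·a mod 14 = 6 ∉ I]

No, I is not an ideal of ℤ_14


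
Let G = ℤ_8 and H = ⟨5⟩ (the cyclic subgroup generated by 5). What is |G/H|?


|⟨5⟩| = n / gcd(5, 8) = 8 / 1 = 8
H is normal (ℤ_8 is abelian).
|G/H| = |G| / |H| = 8 / 8 = 1

|G/H| = 1


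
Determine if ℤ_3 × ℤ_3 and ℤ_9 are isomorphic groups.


Comparing ℤ_3 × ℤ_3 and ℤ_9:
gcd(3,3) = 3 ≠ 1. Max element order in ℤ_3×ℤ_3 is lcm(3,3) = 3 < 9, so it has no element of order 9

No, ℤ_3 × ℤ_3 ≇ ℤ_9


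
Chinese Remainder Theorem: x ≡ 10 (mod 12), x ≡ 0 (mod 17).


m₁ = 12, m₂ = 17, gcd = 1, so CRT applies. M = m₁·m₂ = 204
Let M₁ = M/m₁ = 17, M₂ = M/m₂ = 12
Find y₁ ≡ M₁⁻¹ (mod m₁): 17⁻¹ ≡ 5 (mod 12)
Find y₂ ≡ M₂⁻¹ (mod m₂): 12⁻¹ ≡ 10 (mod 17)
x = a₁·M₁·y₁ + a₂·M₂·y₂ = 10·17·5 + 0·12·10 = 850
Reduce mod 204: x ≡ 34
Check: 34 mod 12 = 10 ✓, 34 mod 17 = 0 ✓

x ≡ 34 (mod 204)


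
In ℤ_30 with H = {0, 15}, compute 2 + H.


2 + H = {2 + h (mod 30) : h ∈ H}
2+0=2, 2+15=17

2 + H = {2, 17}


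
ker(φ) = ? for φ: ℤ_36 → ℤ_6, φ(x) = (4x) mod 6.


Kernel = preimage of identity
ker(φ) = {x ∈ ℤ_36 : 4x ≡ 0 (mod 6)}. Since 6 | 36, φ is well-defined. The kernel is the cyclic subgroup ⟨3⟩ of ℤ_36 (order 12), i.e. {0, 3, 6, 9, 12, 15, 18, 21, 24, 27, 30, 33}

ker(φ) = {0, 3, 6, 9, 12, 15, 18, 21, 24, 27, 30, 33}


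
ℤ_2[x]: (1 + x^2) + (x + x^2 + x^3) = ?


Add coefficients mod 2:
x^0: 1 + 0 = 1 (mod 2)
x^1: 0 + 1 = 1 (mod 2)
x^2: 1 + 1 = 0 (mod 2)
x^3: 0 + 1 = 1 (mod 2)
Result: 1 + x + x^3

f + g = 1 + x + x^3


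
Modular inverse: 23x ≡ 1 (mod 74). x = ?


Use the extended Euclidean algorithm to write 1 = 23·s + 74·t; then s mod 74 is the inverse.
Euclidean algorithm:
  23 = 0·74 + 23
  74 = 3·23 + 5
  23 = 4·5 + 3
  5 = 1·3 + 2
  3 = 1·2 + 1
  2 = 2·1 + 0
gcd(23,74) = 1
Back-substitution gives: 23·(29) + 74·(-9) = 1
So 23⁻¹ ≡ 29 ≡ 29 (mod 74)
Check: 23 × 29 = 667 ≡ 1 (mod 74) ✓

23⁻¹ ≡ 29 (mod 74)


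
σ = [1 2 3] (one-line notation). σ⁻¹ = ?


To find σ⁻¹, swap domain and range:
σ(1) = 1 → σ⁻¹(1) = 1
σ(2) = 2 → σ⁻¹(2) = 2
σ(3) = 3 → σ⁻¹(3) = 3

σ⁻¹ = [1 2 3]


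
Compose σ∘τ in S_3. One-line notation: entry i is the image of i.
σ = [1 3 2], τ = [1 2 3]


σ∘τ: apply τ first, then σ
1 →τ 1 →σ 1
2 →τ 2 →σ 3
3 →τ 3 →σ 2

σ∘τ = [1 3 2]


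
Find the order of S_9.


|S_n| = n! (number of permutations of n symbols)
|S_9| = 9! = 362880

|S_9| = 362880


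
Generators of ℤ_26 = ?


g generates ℤ_n iff gcd(g,n) = 1
Prime factors of 26: 2, 13
Generators are g ∈ {1,...,25} not divisible by any of these primes.
Generators: {1, 3, 5, 7, 9, 11, 15, 17, 19, 21, 23, 25}
Number of generators = φ(26) = 12

Generators of ℤ_26 = {1, 3, 5, 7, 9, 11, 15, 17, 19, 21, 23, 25}


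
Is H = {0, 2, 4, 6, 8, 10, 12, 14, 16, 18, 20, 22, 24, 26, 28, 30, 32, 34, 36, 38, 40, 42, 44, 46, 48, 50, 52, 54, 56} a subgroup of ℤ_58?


Subgroup test for H = {0, 2, 4, 6, 8, 10, 12, 14, 16, 18, 20, 22, 24, 26, 28, 30, 32, 34, 36, 38, 40, 42, 44, 46, 48, 50, 52, 54, 56} in (ℤ_58, +):
(1) 0 ∈ H? Yes
(2) Closure: for all a,b ∈ H, (a+b) mod 58 ∈ H? Yes
(3) Inverses: for all a ∈ H, -a mod 58 ∈ H? Yes

Yes, H is a subgroup of ℤ_58


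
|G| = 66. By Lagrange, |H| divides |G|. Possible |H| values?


Lagrange's theorem: |H| divides |G|
|G| = 66
Divisors of 66: 1, 2, 3, 6, 11, 22, 33, 66

Possible subgroup orders: {1, 2, 3, 6, 11, 22, 33, 66}


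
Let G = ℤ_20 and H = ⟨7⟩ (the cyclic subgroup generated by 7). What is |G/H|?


|⟨7⟩| = n / gcd(7, 20) = 20 / 1 = 20
H is normal (ℤ_20 is abelian).
|G/H| = |G| / |H| = 20 / 20 = 1

|G/H| = 1


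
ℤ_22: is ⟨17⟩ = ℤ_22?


g generates ℤ_n iff gcd(g, n) = 1
gcd(17, 22) = 1
Since gcd = 1, 17 is a generator.

Yes, 17 generates ℤ_22


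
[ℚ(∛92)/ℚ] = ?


∛92 has minimal polynomial x³ - 92 (irreducible over ℚ since 92 is not a perfect cube)

[ℚ(∛92)/ℚ] = 3


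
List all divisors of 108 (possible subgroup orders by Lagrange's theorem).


Lagrange's theorem: |H| divides |G|
|G| = 108
Divisors of 108: 1, 2, 3, 4, 6, 9, 12, 18, 27, 36, 54, 108

Possible subgroup orders: {1, 2, 3, 4, 6, 9, 12, 18, 27, 36, 54, 108}


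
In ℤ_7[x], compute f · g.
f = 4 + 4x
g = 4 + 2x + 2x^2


Expand and collect like terms; reduce coefficients mod 7:
x^0: 4·4 = 16 ≡ 2 (mod 7)
x^1: 4·2 + 4·4 = 24 ≡ 3 (mod 7)
x^2: 4·2 + 4·2 = 16 ≡ 2 (mod 7)
x^3: 4·2 = 8 ≡ 1 (mod 7)
Result: 2 + 3x + 2x^2 + x^3

f · g = 2 + 3x + 2x^2 + x^3


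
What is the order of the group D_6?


|D_n| = 2n (n rotations and n reflections)
|D_6| = 2×6 = 12

|D_6| = 12


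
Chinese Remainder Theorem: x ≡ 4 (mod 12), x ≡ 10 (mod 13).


m₁ = 12, m₂ = 13, gcd = 1, so CRT applies. M = m₁·m₂ = 156
Let M₁ = M/m₁ = 13, M₂ = M/m₂ = 12
Find y₁ ≡ M₁⁻¹ (mod m₁): 13⁻¹ ≡ 1 (mod 12)
Find y₂ ≡ M₂⁻¹ (mod m₂): 12⁻¹ ≡ 12 (mod 13)
x = a₁·M₁·y₁ + a₂·M₂·y₂ = 4·13·1 + 10·12·12 = 1492
Reduce mod 156: x ≡ 88
Check: 88 mod 12 = 4 ✓, 88 mod 13 = 10 ✓

x ≡ 88 (mod 156)


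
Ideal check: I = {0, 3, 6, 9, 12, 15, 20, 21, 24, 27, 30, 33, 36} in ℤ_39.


Check ideal conditions for I = {0, 3, 6, 9, 12, 15, 20, 21, 24, 27, 30, 33, 36} in ℤ_39:
(1) I is an additive subgroup? No
(2) For r ∈ ℤ_39 and a ∈ I: r·a ∈ I? No  [counterexample: r=2, a=9, r·a mod 39 = 18 ∉ I]

No, I is not an ideal of ℤ_39


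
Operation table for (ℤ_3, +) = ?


Elements: {0, 1, 2}
Operation: addition mod 3
Entry (a, b) = (a + b) mod 3

Cayley table:
  | 0 | 1 | 2
0 | 0 | 1 | 2
1 | 1 | 2 | 0
2 | 2 | 0 | 1


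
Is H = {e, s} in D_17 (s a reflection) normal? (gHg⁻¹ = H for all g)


H = {e, s} in D_17 (s a reflection)
r·s·r⁻¹ = sr⁻² ≠ s for n ≥ 3, so {e, s} is not closed under conjugation

No, not a normal subgroup


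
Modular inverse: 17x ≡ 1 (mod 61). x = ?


Use the extended Euclidean algorithm to write 1 = 17·s + 61·t; then s mod 61 is the inverse.
Euclidean algorithm:
  17 = 0·61 + 17
  61 = 3·17 + 10
  17 = 1·10 + 7
  10 = 1·7 + 3
  7 = 2·3 + 1
  3 = 3·1 + 0
gcd(17,61) = 1
Back-substitution gives: 17·(18) + 61·(-5) = 1
So 17⁻¹ ≡ 18 ≡ 18 (mod 61)
Check: 17 × 18 = 306 ≡ 1 (mod 61) ✓

17⁻¹ ≡ 18 (mod 61)


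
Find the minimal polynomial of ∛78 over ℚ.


∛78 satisfies x³ - 78 = 0, irreducible over ℚ (no rational root; 78 is not a perfect cube)

Minimal polynomial: x³ - 78


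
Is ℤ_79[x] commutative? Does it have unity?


ℤ_79 is a field (n prime), so ℤ_79[x] is a commutative integral domain with unity
Commutative: Yes
Integral domain: Yes
Has unity: Yes

ℤ_79[x]: Commutative=Yes, Unity=Yes


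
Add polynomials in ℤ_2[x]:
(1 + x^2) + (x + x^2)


Add coefficients mod 2:
x^0: 1 + 0 = 1 (mod 2)
x^1: 0 + 1 = 1 (mod 2)
x^2: 1 + 1 = 0 (mod 2)
Result: 1 + x

f + g = 1 + x


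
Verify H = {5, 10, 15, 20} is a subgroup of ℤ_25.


Subgroup test for H = {5, 10, 15, 20} in (ℤ_25, +):
(1) 0 ∈ H? No
(2) Closure: for all a,b ∈ H, (a+b) mod 25 ∈ H? No  [counterexample: 5 + 20 = 0 ∉ H]
(3) Inverses: for all a ∈ H, -a mod 25 ∈ H? Yes

No, H is not a subgroup of ℤ_25


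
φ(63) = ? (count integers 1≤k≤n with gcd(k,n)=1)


Factor n: 63 = 3^2 × 7
φ(n) = n · ∏(1 - 1/p) over distinct primes p | n
φ(63) = 63 · (1 - 1/3) · (1 - 1/7) = 36

φ(63) = 36


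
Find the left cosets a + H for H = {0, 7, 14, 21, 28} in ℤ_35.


H = {0, 7, 14, 21, 28}, |H| = 5
Number of cosets = |G|/|H| = 35/5 = 7
0 + H = {0, 7, 14, 21, 28}
1 + H = {1, 8, 15, 22, 29}
2 + H = {2, 9, 16, 23, 30}
3 + H = {3, 10, 17, 24, 31}
4 + H = {4, 11, 18, 25, 32}
5 + H = {5, 12, 19, 26, 33}
6 + H = {6, 13, 20, 27, 34}

Cosets: 0+H={0,7,14,21,28}; 1+H={1,8,15,22,29}; 2+H={2,9,16,23,30}; 3+H={3,10,17,24,31}; 4+H={4,11,18,25,32}; 5+H={5,12,19,26,33}; 6+H={6,13,20,27,34}


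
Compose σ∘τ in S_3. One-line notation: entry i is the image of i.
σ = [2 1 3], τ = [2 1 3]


σ∘τ: apply τ first, then σ
1 →τ 2 →σ 1
2 →τ 1 →σ 2
3 →τ 3 →σ 3

σ∘τ = [1 2 3]


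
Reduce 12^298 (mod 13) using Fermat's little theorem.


Fermat's little theorem: if p is prime and gcd(a,p)=1, then a^(p-1) ≡ 1 (mod p)
p = 13 is prime, gcd(12,13) = 1
Reduce exponent: 298 mod 12 = 10
So 12^298 ≡ 12^10 (mod 13)
12^10 mod 13 = 1

12^298 ≡ 1 (mod 13)


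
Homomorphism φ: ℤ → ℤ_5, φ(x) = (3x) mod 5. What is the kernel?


Kernel = preimage of identity
ker(φ) = {x ∈ ℤ : 3x ≡ 0 (mod 5)}. gcd(3,5) = 1, so 3x ≡ 0 (mod 5) ⟺ x ≡ 0 (mod 5/1 = 5). Hence ker(φ) = 5ℤ

ker(φ) = 5ℤ


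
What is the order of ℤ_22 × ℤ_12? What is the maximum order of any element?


|ℤ_22 × ℤ_12| = 22 × 12 = 264
Max element order = lcm(22,12) = 132
Cyclic? No (gcd=2)

|ℤ_22×ℤ_12| = 264, max element order = 132


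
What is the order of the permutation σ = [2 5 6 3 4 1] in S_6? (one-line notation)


Cycle decomposition: (1 2 5 4 3 6)
Cycle lengths: 6
Order = lcm(6) = 6

ord(σ) = 6


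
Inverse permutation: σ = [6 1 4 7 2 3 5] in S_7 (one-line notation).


To find σ⁻¹, swap domain and range:
σ(1) = 6 → σ⁻¹(6) = 1
σ(2) = 1 → σ⁻¹(1) = 2
σ(3) = 4 → σ⁻¹(4) = 3
σ(4) = 7 → σ⁻¹(7) = 4
σ(5) = 2 → σ⁻¹(2) = 5
σ(6) = 3 → σ⁻¹(3) = 6
σ(7) = 5 → σ⁻¹(5) = 7

σ⁻¹ = [2 5 6 3 7 1 4]


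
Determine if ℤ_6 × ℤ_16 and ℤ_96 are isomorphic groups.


Comparing ℤ_6 × ℤ_16 and ℤ_96:
gcd(6,16) = 2 ≠ 1. Max element order in ℤ_6×ℤ_16 is lcm(6,16) = 48 < 96, so it has no element of order 96

No, ℤ_6 × ℤ_16 ≇ ℤ_96


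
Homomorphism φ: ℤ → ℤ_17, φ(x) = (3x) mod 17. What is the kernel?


Kernel = preimage of identity
ker(φ) = {x ∈ ℤ : 3x ≡ 0 (mod 17)}. gcd(3,17) = 1, so 3x ≡ 0 (mod 17) ⟺ x ≡ 0 (mod 17/1 = 17). Hence ker(φ) = 17ℤ

ker(φ) = 17ℤ


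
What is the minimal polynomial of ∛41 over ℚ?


∛41 satisfies x³ - 41 = 0, irreducible over ℚ (no rational root; 41 is not a perfect cube)

Minimal polynomial: x³ - 41


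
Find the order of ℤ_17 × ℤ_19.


|A × B| = |A| · |B|
|ℤ_17 × ℤ_19| = 17 × 19 = 323

|ℤ_17 × ℤ_19| = 323


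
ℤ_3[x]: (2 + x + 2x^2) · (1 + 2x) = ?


Expand and collect like terms; reduce coefficients mod 3:
x^0: 2·1 = 2 ≡ 2 (mod 3)
x^1: 2·2 + 1·1 = 5 ≡ 2 (mod 3)
x^2: 1·2 + 2·1 = 4 ≡ 1 (mod 3)
x^3: 2·2 = 4 ≡ 1 (mod 3)
Result: 2 + 2x + x^2 + x^3

f · g = 2 + 2x + x^2 + x^3


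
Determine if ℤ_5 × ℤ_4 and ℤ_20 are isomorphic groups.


Comparing ℤ_5 × ℤ_4 and ℤ_20:
gcd(5,4) = 1, so ℤ_5 × ℤ_4 ≅ ℤ_20 (CRT)

Yes, ℤ_5 × ℤ_4 ≅ ℤ_20


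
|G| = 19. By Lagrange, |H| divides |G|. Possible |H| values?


Lagrange's theorem: |H| divides |G|
|G| = 19
Divisors of 19: 1, 19

Possible subgroup orders: {1, 19}


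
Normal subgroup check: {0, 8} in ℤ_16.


H = {0, 8} in ℤ_16
ℤ_16 is abelian; every subgroup of an abelian group is normal

Yes, normal subgroup


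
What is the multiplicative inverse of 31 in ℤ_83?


Use the extended Euclidean algorithm to write 1 = 31·s + 83·t; then s mod 83 is the inverse.
Euclidean algorithm:
  31 = 0·83 + 31
  83 = 2·31 + 21
  31 = 1·21 + 10
  21 = 2·10 + 1
  10 = 10·1 + 0
gcd(31,83) = 1
Back-substitution gives: 31·(-8) + 83·(3) = 1
So 31⁻¹ ≡ -8 ≡ 75 (mod 83)
Check: 31 × 75 = 2325 ≡ 1 (mod 83) ✓

31⁻¹ ≡ 75 (mod 83)


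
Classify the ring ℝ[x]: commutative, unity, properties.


Polynomial ring over ℝ (an integral domain) is a commutative integral domain with unity 1
Commutative: Yes
Integral domain: Yes
Has unity: Yes

ℝ[x]: Commutative=Yes, Unity=Yes


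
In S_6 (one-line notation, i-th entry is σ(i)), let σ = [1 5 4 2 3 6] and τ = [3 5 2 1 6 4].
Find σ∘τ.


σ∘τ: apply τ first, then σ
1 →τ 3 →σ 4
2 →τ 5 →σ 3
3 →τ 2 →σ 5
4 →τ 1 →σ 1
5 →τ 6 →σ 6
6 →τ 4 →σ 2

σ∘τ = [4 3 5 1 6 2]


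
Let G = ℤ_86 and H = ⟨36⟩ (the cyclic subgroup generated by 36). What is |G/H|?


|⟨36⟩| = n / gcd(36, 86) = 86 / 2 = 43
H is normal (ℤ_86 is abelian).
|G/H| = |G| / |H| = 86 / 43 = 2

|G/H| = 2


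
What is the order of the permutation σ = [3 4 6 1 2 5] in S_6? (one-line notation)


Cycle decomposition: (1 3 6 5 2 4)
Cycle lengths: 6
Order = lcm(6) = 6

ord(σ) = 6


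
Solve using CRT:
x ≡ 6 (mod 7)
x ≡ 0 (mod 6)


m₁ = 7, m₂ = 6, gcd = 1, so CRT applies. M = m₁·m₂ = 42
Let M₁ = M/m₁ = 6, M₂ = M/m₂ = 7
Find y₁ ≡ M₁⁻¹ (mod m₁): 6⁻¹ ≡ 6 (mod 7)
Find y₂ ≡ M₂⁻¹ (mod m₂): 7⁻¹ ≡ 1 (mod 6)
x = a₁·M₁·y₁ + a₂·M₂·y₂ = 6·6·6 + 0·7·1 = 216
Reduce mod 42: x ≡ 6
Check: 6 mod 7 = 6 ✓, 6 mod 6 = 0 ✓

x ≡ 6 (mod 42)


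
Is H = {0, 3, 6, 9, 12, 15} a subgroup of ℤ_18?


Subgroup test for H = {0, 3, 6, 9, 12, 15} in (ℤ_18, +):
(1) 0 ∈ H? Yes
(2) Closure: for all a,b ∈ H, (a+b) mod 18 ∈ H? Yes
(3) Inverses: for all a ∈ H, -a mod 18 ∈ H? Yes

Yes, H is a subgroup of ℤ_18


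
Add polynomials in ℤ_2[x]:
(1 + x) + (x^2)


Add coefficients mod 2:
x^0: 1 + 0 = 1 (mod 2)
x^1: 1 + 0 = 1 (mod 2)
x^2: 0 + 1 = 1 (mod 2)
Result: 1 + x + x^2

f + g = 1 + x + x^2


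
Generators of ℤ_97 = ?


g generates ℤ_n iff gcd(g,n) = 1
Prime factors of 97: 97
Generators are g ∈ {1,...,96} not divisible by any of these primes.
Generators: {1, 2, 3, 4, 5, 6, 7, 8, 9, 10, 11, 12, 13, 14, 15, 16, 17, 18, 19, 20, 21, 22, 23, 24, 25, 26, 27, 28, 29, 30, 31, 32, 33, 34, 35, 36, 37, 38, 39, 40, 41, 42, 43, 44, 45, 46, 47, 48, 49, 50, 51, 52, 53, 54, 55, 56, 57, 58, 59, 60, 61, 62, 63, 64, 65, 66, 67, 68, 69, 70, 71, 72, 73, 74, 75, 76, 77, 78, 79, 80, 81, 82, 83, 84, 85, 86, 87, 88, 89, 90, 91, 92, 93, 94, 95, 96}
Number of generators = φ(97) = 96

Generators of ℤ_97 = {1, 2, 3, 4, 5, 6, 7, 8, 9, 10, 11, 12, 13, 14, 15, 16, 17, 18, 19, 20, 21, 22, 23, 24, 25, 26, 27, 28, 29, 30, 31, 32, 33, 34, 35, 36, 37, 38, 39, 40, 41, 42, 43, 44, 45, 46, 47, 48, 49, 50, 51, 52, 53, 54, 55, 56, 57, 58, 59, 60, 61, 62, 63, 64, 65, 66, 67, 68, 69, 70, 71, 72, 73, 74, 75, 76, 77, 78, 79, 80, 81, 82, 83, 84, 85, 86, 87, 88, 89, 90, 91, 92, 93, 94, 95, 96}


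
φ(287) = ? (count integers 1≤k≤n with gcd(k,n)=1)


Factor n: 287 = 7 × 41
φ(n) = n · ∏(1 - 1/p) over distinct primes p | n
φ(287) = 287 · (1 - 1/7) · (1 - 1/41) = 240

φ(287) = 240


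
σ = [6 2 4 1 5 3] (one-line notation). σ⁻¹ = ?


To find σ⁻¹, swap domain and range:
σ(1) = 6 → σ⁻¹(6) = 1
σ(2) = 2 → σ⁻¹(2) = 2
σ(3) = 4 → σ⁻¹(4) = 3
σ(4) = 1 → σ⁻¹(1) = 4
σ(5) = 5 → σ⁻¹(5) = 5
σ(6) = 3 → σ⁻¹(3) = 6

σ⁻¹ = [4 2 6 3 5 1]


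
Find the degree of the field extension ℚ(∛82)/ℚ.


∛82 has minimal polynomial x³ - 82 (irreducible over ℚ since 82 is not a perfect cube)

[ℚ(∛82)/ℚ] = 3


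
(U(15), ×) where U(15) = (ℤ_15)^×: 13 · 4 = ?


Operation: multiplication mod 15
13 · 4 = (a × b) mod 15 with a = 13, b = 4

13 · 4 = 7


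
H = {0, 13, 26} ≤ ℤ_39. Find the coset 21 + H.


21 + H = {21 + h (mod 39) : h ∈ H}
21+0=21, 21+13=34, 21+26=8
21 + H = {8, 21, 34} = 8 + H

21 + H = {8, 21, 34}


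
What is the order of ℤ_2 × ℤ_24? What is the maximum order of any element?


|ℤ_2 × ℤ_24| = 2 × 24 = 48
Max element order = lcm(2,24) = 24
Cyclic? No (gcd=2)

|ℤ_2×ℤ_24| = 48, max element order = 24


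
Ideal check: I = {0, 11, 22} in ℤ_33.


Check ideal conditions for I = {0, 11, 22} in ℤ_33:
(1) I is an additive subgroup? Yes
(2) For r ∈ ℤ_33 and a ∈ I: r·a ∈ I? Yes

Yes, I is an ideal of ℤ_33


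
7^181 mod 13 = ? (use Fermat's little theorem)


Fermat's little theorem: if p is prime and gcd(a,p)=1, then a^(p-1) ≡ 1 (mod p)
p = 13 is prime, gcd(7,13) = 1
Reduce exponent: 181 mod 12 = 1
So 7^181 ≡ 7^1 (mod 13)
7^1 mod 13 = 7

7^181 ≡ 7 (mod 13)


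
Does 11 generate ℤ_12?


g generates ℤ_n iff gcd(g, n) = 1
gcd(11, 12) = 1
Since gcd = 1, 11 is a generator.

Yes, 11 generates ℤ_12


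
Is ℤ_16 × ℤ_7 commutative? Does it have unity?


Direct product ring; commutative with unity (1,1); but (1,0)·(0,1) = (0,0) gives zero divisors, so not an integral domain
Commutative: Yes
Integral domain: No
Has unity: Yes

ℤ_16 × ℤ_7: Commutative=Yes, Unity=Yes


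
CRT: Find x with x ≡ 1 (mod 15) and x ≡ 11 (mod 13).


m₁ = 15, m₂ = 13, gcd = 1, so CRT applies. M = m₁·m₂ = 195
Let M₁ = M/m₁ = 13, M₂ = M/m₂ = 15
Find y₁ ≡ M₁⁻¹ (mod m₁): 13⁻¹ ≡ 7 (mod 15)
Find y₂ ≡ M₂⁻¹ (mod m₂): 15⁻¹ ≡ 7 (mod 13)
x = a₁·M₁·y₁ + a₂·M₂·y₂ = 1·13·7 + 11·15·7 = 1246
Reduce mod 195: x ≡ 76
Check: 76 mod 15 = 1 ✓, 76 mod 13 = 11 ✓

x ≡ 76 (mod 195)


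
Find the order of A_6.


|A_n| = n!/2 (even permutations)
|A_6| = 6!/2 = 720/2 = 360

|A_6| = 360


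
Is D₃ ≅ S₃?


Comparing D₃ and S₃:
Both are the unique non-abelian group of order 6

Yes, D₃ ≅ S₃


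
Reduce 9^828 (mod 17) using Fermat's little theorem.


Fermat's little theorem: if p is prime and gcd(a,p)=1, then a^(p-1) ≡ 1 (mod p)
p = 17 is prime, gcd(9,17) = 1
Reduce exponent: 828 mod 16 = 12
So 9^828 ≡ 9^12 (mod 17)
9^12 mod 17 = 16

9^828 ≡ 16 (mod 17)


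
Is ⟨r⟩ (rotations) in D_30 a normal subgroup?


H = ⟨r⟩ (rotations) in D_30
The rotation subgroup ⟨r⟩ has index 2 in D_30, so it is normal

Yes, normal subgroup


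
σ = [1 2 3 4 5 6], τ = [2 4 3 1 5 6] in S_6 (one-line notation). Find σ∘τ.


σ∘τ: apply τ first, then σ
1 →τ 2 →σ 2
2 →τ 4 →σ 4
3 →τ 3 →σ 3
4 →τ 1 →σ 1
5 →τ 5 →σ 5
6 →τ 6 →σ 6

σ∘τ = [2 4 3 1 5 6]


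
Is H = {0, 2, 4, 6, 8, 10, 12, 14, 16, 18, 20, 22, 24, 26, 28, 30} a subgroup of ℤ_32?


Subgroup test for H = {0, 2, 4, 6, 8, 10, 12, 14, 16, 18, 20, 22, 24, 26, 28, 30} in (ℤ_32, +):
(1) 0 ∈ H? Yes
(2) Closure: for all a,b ∈ H, (a+b) mod 32 ∈ H? Yes
(3) Inverses: for all a ∈ H, -a mod 32 ∈ H? Yes

Yes, H is a subgroup of ℤ_32


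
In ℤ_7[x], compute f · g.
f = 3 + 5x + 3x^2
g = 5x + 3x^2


Expand and collect like terms; reduce coefficients mod 7:
x^0: 3·0 = 0 ≡ 0 (mod 7)
x^1: 3·5 + 5·0 = 15 ≡ 1 (mod 7)
x^2: 3·3 + 5·5 + 3·0 = 34 ≡ 6 (mod 7)
x^3: 5·3 + 3·5 = 30 ≡ 2 (mod 7)
x^4: 3·3 = 9 ≡ 2 (mod 7)
Result: x + 6x^2 + 2x^3 + 2x^4

f · g = x + 6x^2 + 2x^3 + 2x^4


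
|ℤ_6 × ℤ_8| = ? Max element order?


|ℤ_6 × ℤ_8| = 6 × 8 = 48
Max element order = lcm(6,8) = 24
Cyclic? No (gcd=2)

|ℤ_6×ℤ_8| = 48, max element order = 24


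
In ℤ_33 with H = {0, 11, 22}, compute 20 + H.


20 + H = {20 + h (mod 33) : h ∈ H}
20+0=20, 20+11=31, 20+22=9
20 + H = {9, 20, 31} = 9 + H

20 + H = {9, 20, 31}


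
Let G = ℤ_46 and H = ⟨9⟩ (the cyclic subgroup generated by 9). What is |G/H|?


|⟨9⟩| = n / gcd(9, 46) = 46 / 1 = 46
H is normal (ℤ_46 is abelian).
|G/H| = |G| / |H| = 46 / 46 = 1

|G/H| = 1


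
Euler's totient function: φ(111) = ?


Factor n: 111 = 3 × 37
φ(n) = n · ∏(1 - 1/p) over distinct primes p | n
φ(111) = 111 · (1 - 1/3) · (1 - 1/37) = 72

φ(111) = 72


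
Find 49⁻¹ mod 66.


Use the extended Euclidean algorithm to write 1 = 49·s + 66·t; then s mod 66 is the inverse.
Euclidean algorithm:
  49 = 0·66 + 49
  66 = 1·49 + 17
  49 = 2·17 + 15
  17 = 1·15 + 2
  15 = 7·2 + 1
  2 = 2·1 + 0
gcd(49,66) = 1
Back-substitution gives: 49·(31) + 66·(-23) = 1
So 49⁻¹ ≡ 31 ≡ 31 (mod 66)
Check: 49 × 31 = 1519 ≡ 1 (mod 66) ✓

49⁻¹ ≡ 31 (mod 66)


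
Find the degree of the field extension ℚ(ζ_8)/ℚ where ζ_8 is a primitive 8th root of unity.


[ℚ(ζ_n):ℚ] = deg Φ_n(x) = φ(n). Here φ(8) = 4

[ℚ(ζ_8)/ℚ where ζ_8 is a primitive 8th root of unity] = 4


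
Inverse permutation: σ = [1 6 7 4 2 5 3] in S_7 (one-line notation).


To find σ⁻¹, swap domain and range:
σ(1) = 1 → σ⁻¹(1) = 1
σ(2) = 6 → σ⁻¹(6) = 2
σ(3) = 7 → σ⁻¹(7) = 3
σ(4) = 4 → σ⁻¹(4) = 4
σ(5) = 2 → σ⁻¹(2) = 5
σ(6) = 5 → σ⁻¹(5) = 6
σ(7) = 3 → σ⁻¹(3) = 7

σ⁻¹ = [1 5 7 4 6 2 3]


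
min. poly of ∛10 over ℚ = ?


∛10 satisfies x³ - 10 = 0, irreducible over ℚ (no rational root; 10 is not a perfect cube)

Minimal polynomial: x³ - 10


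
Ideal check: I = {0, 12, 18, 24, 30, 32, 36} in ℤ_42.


Check ideal conditions for I = {0, 12, 18, 24, 30, 32, 36} in ℤ_42:
(1) I is an additive subgroup? No
(2) For r ∈ ℤ_42 and a ∈ I: r·a ∈ I? No  [counterexample: r=2, a=24, r·a mod 42 = 6 ∉ I]

No, I is not an ideal of ℤ_42


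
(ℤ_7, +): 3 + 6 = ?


Operation: addition mod 7
3 + 6 = (a + b) mod 7 with a = 3, b = 6

3 + 6 = 2


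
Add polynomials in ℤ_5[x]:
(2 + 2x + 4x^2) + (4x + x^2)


Add coefficients mod 5:
x^0: 2 + 0 = 2 (mod 5)
x^1: 2 + 4 = 1 (mod 5)
x^2: 4 + 1 = 0 (mod 5)
Result: 2 + x

f + g = 2 + x


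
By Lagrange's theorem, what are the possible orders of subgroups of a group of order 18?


Lagrange's theorem: |H| divides |G|
|G| = 18
Divisors of 18: 1, 2, 3, 6, 9, 18

Possible subgroup orders: {1, 2, 3, 6, 9, 18}


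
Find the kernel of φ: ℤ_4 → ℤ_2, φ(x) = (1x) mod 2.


Kernel = preimage of identity
ker(φ) = {x ∈ ℤ_4 : 1x ≡ 0 (mod 2)}. Since 2 | 4, φ is well-defined. The kernel is the cyclic subgroup ⟨2⟩ of ℤ_4 (order 2), i.e. {0, 2}

ker(φ) = {0, 2}


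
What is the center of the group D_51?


Z(G) = {g ∈ G | gx = xg for all x ∈ G}
For odd n, Z(D_n) = {e}: no nontrivial rotation commutes with all reflections

Z(D_51) = {e}


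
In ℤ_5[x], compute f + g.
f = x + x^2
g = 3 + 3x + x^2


Add coefficients mod 5:
x^0: 0 + 3 = 3 (mod 5)
x^1: 1 + 3 = 4 (mod 5)
x^2: 1 + 1 = 2 (mod 5)
Result: 3 + 4x + 2x^2

f + g = 3 + 4x + 2x^2


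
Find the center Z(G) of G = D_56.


Z(G) = {g ∈ G | gx = xg for all x ∈ G}
For even n, Z(D_n) = {e, r^(n/2)}: the 180° rotation r^28 commutes with every reflection and rotation

Z(D_56) = {e, r^28}


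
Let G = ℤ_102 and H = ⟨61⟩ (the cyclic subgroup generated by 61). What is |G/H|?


|⟨61⟩| = n / gcd(61, 102) = 102 / 1 = 102
H is normal (ℤ_102 is abelian).
|G/H| = |G| / |H| = 102 / 102 = 1

|G/H| = 1


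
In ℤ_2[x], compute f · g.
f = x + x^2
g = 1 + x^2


Expand and collect like terms; reduce coefficients mod 2:
x^0: 0·1 = 0 ≡ 0 (mod 2)
x^1: 0·0 + 1·1 = 1 ≡ 1 (mod 2)
x^2: 0·1 + 1·0 + 1·1 = 1 ≡ 1 (mod 2)
x^3: 1·1 + 1·0 = 1 ≡ 1 (mod 2)
x^4: 1·1 = 1 ≡ 1 (mod 2)
Result: x + x^2 + x^3 + x^4

f · g = x + x^2 + x^3 + x^4


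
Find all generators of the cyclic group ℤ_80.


g generates ℤ_n iff gcd(g,n) = 1
Prime factors of 80: 2, 5
Generators are g ∈ {1,...,79} not divisible by any of these primes.
Generators: {1, 3, 7, 9, 11, 13, 17, 19, 21, 23, 27, 29, 31, 33, 37, 39, 41, 43, 47, 49, 51, 53, 57, 59, 61, 63, 67, 69, 71, 73, 77, 79}
Number of generators = φ(80) = 32

Generators of ℤ_80 = {1, 3, 7, 9, 11, 13, 17, 19, 21, 23, 27, 29, 31, 33, 37, 39, 41, 43, 47, 49, 51, 53, 57, 59, 61, 63, 67, 69, 71, 73, 77, 79}


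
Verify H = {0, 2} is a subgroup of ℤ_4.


Subgroup test for H = {0, 2} in (ℤ_4, +):
(1) 0 ∈ H? Yes
(2) Closure: for all a,b ∈ H, (a+b) mod 4 ∈ H? Yes
(3) Inverses: for all a ∈ H, -a mod 4 ∈ H? Yes

Yes, H is a subgroup of ℤ_4


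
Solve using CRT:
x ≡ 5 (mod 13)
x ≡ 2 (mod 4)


m₁ = 13, m₂ = 4, gcd = 1, so CRT applies. M = m₁·m₂ = 52
Let M₁ = M/m₁ = 4, M₂ = M/m₂ = 13
Find y₁ ≡ M₁⁻¹ (mod m₁): 4⁻¹ ≡ 10 (mod 13)
Find y₂ ≡ M₂⁻¹ (mod m₂): 13⁻¹ ≡ 1 (mod 4)
x = a₁·M₁·y₁ + a₂·M₂·y₂ = 5·4·10 + 2·13·1 = 226
Reduce mod 52: x ≡ 18
Check: 18 mod 13 = 5 ✓, 18 mod 4 = 2 ✓

x ≡ 18 (mod 52)


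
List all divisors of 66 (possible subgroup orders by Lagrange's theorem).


Lagrange's theorem: |H| divides |G|
|G| = 66
Divisors of 66: 1, 2, 3, 6, 11, 22, 33, 66

Possible subgroup orders: {1, 2, 3, 6, 11, 22, 33, 66}


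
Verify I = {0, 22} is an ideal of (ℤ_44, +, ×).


Check ideal conditions for I = {0, 22} in ℤ_44:
(1) I is an additive subgroup? Yes
(2) For r ∈ ℤ_44 and a ∈ I: r·a ∈ I? Yes

Yes, I is an ideal of ℤ_44


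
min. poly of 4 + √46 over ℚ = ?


Let α = 4 + √46. Then α - 4 = √46, so (α - 4)² = 46, giving α² - 8α - 30 = 0. Degree 2 and α ∉ ℚ, so this is the minimal polynomial.

Minimal polynomial: x² - 8x - 30


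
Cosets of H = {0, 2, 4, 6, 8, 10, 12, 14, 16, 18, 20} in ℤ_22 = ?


H = {0, 2, 4, 6, 8, 10, 12, 14, 16, 18, 20}, |H| = 11
Number of cosets = |G|/|H| = 22/11 = 2
0 + H = {0, 2, 4, 6, 8, 10, 12, 14, 16, 18, 20}
1 + H = {1, 3, 5, 7, 9, 11, 13, 15, 17, 19, 21}

Cosets: 0+H={0,2,4,6,8,10,12,14,16,18,20}; 1+H={1,3,5,7,9,11,13,15,17,19,21}


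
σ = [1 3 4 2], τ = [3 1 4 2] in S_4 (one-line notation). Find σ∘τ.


σ∘τ: apply τ first, then σ
1 →τ 3 →σ 4
2 →τ 1 →σ 1
3 →τ 4 →σ 2
4 →τ 2 →σ 3

σ∘τ = [4 1 2 3]


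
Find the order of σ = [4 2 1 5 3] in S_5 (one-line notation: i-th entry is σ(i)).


Cycle decomposition: (1 4 5 3)
Cycle lengths: 4
Order = lcm(4) = 4

ord(σ) = 4


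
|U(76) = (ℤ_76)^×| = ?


U(n) is the group of units mod n; |U(n)| = φ(n)
|U(76)| = φ(76) = 36

|U(76) = (ℤ_76)^×| = 36


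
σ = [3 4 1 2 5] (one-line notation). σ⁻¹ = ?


To find σ⁻¹, swap domain and range:
σ(1) = 3 → σ⁻¹(3) = 1
σ(2) = 4 → σ⁻¹(4) = 2
σ(3) = 1 → σ⁻¹(1) = 3
σ(4) = 2 → σ⁻¹(2) = 4
σ(5) = 5 → σ⁻¹(5) = 5

σ⁻¹ = [3 4 1 2 5]


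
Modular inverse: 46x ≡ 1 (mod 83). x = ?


Use the extended Euclidean algorithm to write 1 = 46·s + 83·t; then s mod 83 is the inverse.
Euclidean algorithm:
  46 = 0·83 + 46
  83 = 1·46 + 37
  46 = 1·37 + 9
  37 = 4·9 + 1
  9 = 9·1 + 0
gcd(46,83) = 1
Back-substitution gives: 46·(-9) + 83·(5) = 1
So 46⁻¹ ≡ -9 ≡ 74 (mod 83)
Check: 46 × 74 = 3404 ≡ 1 (mod 83) ✓

46⁻¹ ≡ 74 (mod 83)


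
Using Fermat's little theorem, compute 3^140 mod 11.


Fermat's little theorem: if p is prime and gcd(a,p)=1, then a^(p-1) ≡ 1 (mod p)
p = 11 is prime, gcd(3,11) = 1
Reduce exponent: 140 mod 10 = 0
So 3^140 ≡ 3^0 (mod 11)
3^0 = 1

3^140 ≡ 1 (mod 11)


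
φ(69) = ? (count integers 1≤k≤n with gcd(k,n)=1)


Factor n: 69 = 3 × 23
φ(n) = n · ∏(1 - 1/p) over distinct primes p | n
φ(69) = 69 · (1 - 1/3) · (1 - 1/23) = 44

φ(69) = 44


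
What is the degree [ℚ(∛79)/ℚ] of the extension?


∛79 has minimal polynomial x³ - 79 (irreducible over ℚ since 79 is not a perfect cube)

[ℚ(∛79)/ℚ] = 3


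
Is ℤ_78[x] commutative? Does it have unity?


ℤ_78 has zero divisors (2·39 ≡ 0), and these lift to constant zero divisors in ℤ_78[x]; so not an integral domain
Commutative: Yes
Integral domain: No
Has unity: Yes

ℤ_78[x]: Commutative=Yes, Unity=Yes


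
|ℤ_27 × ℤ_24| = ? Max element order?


|ℤ_27 × ℤ_24| = 27 × 24 = 648
Max element order = lcm(27,24) = 216
Cyclic? No (gcd=3)

|ℤ_27×ℤ_24| = 648, max element order = 216


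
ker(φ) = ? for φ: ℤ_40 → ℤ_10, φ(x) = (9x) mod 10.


Kernel = preimage of identity
ker(φ) = {x ∈ ℤ_40 : 9x ≡ 0 (mod 10)}. Since 10 | 40, φ is well-defined. The kernel is the cyclic subgroup ⟨10⟩ of ℤ_40 (order 4), i.e. {0, 10, 20, 30}

ker(φ) = {0, 10, 20, 30}


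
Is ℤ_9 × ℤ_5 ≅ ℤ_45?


Comparing ℤ_9 × ℤ_5 and ℤ_45:
gcd(9,5) = 1, so ℤ_9 × ℤ_5 ≅ ℤ_45 (CRT)

Yes, ℤ_9 × ℤ_5 ≅ ℤ_45


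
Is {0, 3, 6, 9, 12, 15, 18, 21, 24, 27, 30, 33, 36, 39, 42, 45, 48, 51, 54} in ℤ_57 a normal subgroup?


H = {0, 3, 6, 9, 12, 15, 18, 21, 24, 27, 30, 33, 36, 39, 42, 45, 48, 51, 54} in ℤ_57
ℤ_57 is abelian; every subgroup of an abelian group is normal

Yes, normal subgroup


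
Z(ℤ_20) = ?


Z(G) = {g ∈ G | gx = xg for all x ∈ G}
ℤ_20 is abelian, so Z(G) = G

Z(ℤ_20) = ℤ_20


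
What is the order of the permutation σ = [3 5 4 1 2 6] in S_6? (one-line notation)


Cycle decomposition: (1 3 4) (2 5)
Cycle lengths: 3, 2
Order = lcm(3, 2) = 6

ord(σ) = 6


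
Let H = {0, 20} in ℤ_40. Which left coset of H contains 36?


36 + H = {36 + h (mod 40) : h ∈ H}
36+0=36, 36+20=16
36 + H = {16, 36} = 16 + H

36 + H = {16, 36}


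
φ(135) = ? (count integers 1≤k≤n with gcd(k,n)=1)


Factor n: 135 = 3^3 × 5
φ(n) = n · ∏(1 - 1/p) over distinct primes p | n
φ(135) = 135 · (1 - 1/3) · (1 - 1/5) = 72

φ(135) = 72


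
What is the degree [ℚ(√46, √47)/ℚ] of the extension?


[ℚ(√46,√47):ℚ] = [ℚ(√46,√47):ℚ(√46)]·[ℚ(√46):ℚ] = 2·2 = 4

[ℚ(√46, √47)/ℚ] = 4


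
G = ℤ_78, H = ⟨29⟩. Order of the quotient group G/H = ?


|⟨29⟩| = n / gcd(29, 78) = 78 / 1 = 78
H is normal (ℤ_78 is abelian).
|G/H| = |G| / |H| = 78 / 78 = 1

|G/H| = 1


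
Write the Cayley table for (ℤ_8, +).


Elements: {0, 1, 2, 3, 4, 5, 6, 7}
Operation: addition mod 8
Entry (a, b) = (a + b) mod 8

Cayley table:
  | 0 | 1 | 2 | 3 | 4 | 5 | 6 | 7
0 | 0 | 1 | 2 | 3 | 4 | 5 | 6 | 7
1 | 1 | 2 | 3 | 4 | 5 | 6 | 7 | 0
2 | 2 | 3 | 4 | 5 | 6 | 7 | 0 | 1
3 | 3 | 4 | 5 | 6 | 7 | 0 | 1 | 2
4 | 4 | 5 | 6 | 7 | 0 | 1 | 2 | 3
5 | 5 | 6 | 7 | 0 | 1 | 2 | 3 | 4
6 | 6 | 7 | 0 | 1 | 2 | 3 | 4 | 5
7 | 7 | 0 | 1 | 2 | 3 | 4 | 5 | 6


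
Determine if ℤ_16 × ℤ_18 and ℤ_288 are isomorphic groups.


Comparing ℤ_16 × ℤ_18 and ℤ_288:
gcd(16,18) = 2 ≠ 1. Max element order in ℤ_16×ℤ_18 is lcm(16,18) = 144 < 288, so it has no element of order 288

No, ℤ_16 × ℤ_18 ≇ ℤ_288


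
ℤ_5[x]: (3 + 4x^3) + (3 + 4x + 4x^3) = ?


Add coefficients mod 5:
x^0: 3 + 3 = 1 (mod 5)
x^1: 0 + 4 = 4 (mod 5)
x^2: 0 + 0 = 0 (mod 5)
x^3: 4 + 4 = 3 (mod 5)
Result: 1 + 4x + 3x^3

f + g = 1 + 4x + 3x^3


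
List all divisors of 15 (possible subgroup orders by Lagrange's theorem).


Lagrange's theorem: |H| divides |G|
|G| = 15
Divisors of 15: 1, 3, 5, 15

Possible subgroup orders: {1, 3, 5, 15}


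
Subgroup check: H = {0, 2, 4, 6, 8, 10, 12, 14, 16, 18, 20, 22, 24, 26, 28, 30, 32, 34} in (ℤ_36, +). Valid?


Subgroup test for H = {0, 2, 4, 6, 8, 10, 12, 14, 16, 18, 20, 22, 24, 26, 28, 30, 32, 34} in (ℤ_36, +):
(1) 0 ∈ H? Yes
(2) Closure: for all a,b ∈ H, (a+b) mod 36 ∈ H? Yes
(3) Inverses: for all a ∈ H, -a mod 36 ∈ H? Yes

Yes, H is a subgroup of ℤ_36


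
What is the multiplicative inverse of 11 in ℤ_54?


Use the extended Euclidean algorithm to write 1 = 11·s + 54·t; then s mod 54 is the inverse.
Euclidean algorithm:
  11 = 0·54 + 11
  54 = 4·11 + 10
  11 = 1·10 + 1
  10 = 10·1 + 0
gcd(11,54) = 1
Back-substitution gives: 11·(5) + 54·(-1) = 1
So 11⁻¹ ≡ 5 ≡ 5 (mod 54)
Check: 11 × 5 = 55 ≡ 1 (mod 54) ✓

11⁻¹ ≡ 5 (mod 54)
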